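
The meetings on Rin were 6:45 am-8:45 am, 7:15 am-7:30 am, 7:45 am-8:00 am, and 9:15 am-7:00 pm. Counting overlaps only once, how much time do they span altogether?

Merged: 6:45 am-8:45 am, 9:15 am-7:00 pm.
Lengths: 2 h + 9 h 45 min = 11 h 45 min.

11 h 45 min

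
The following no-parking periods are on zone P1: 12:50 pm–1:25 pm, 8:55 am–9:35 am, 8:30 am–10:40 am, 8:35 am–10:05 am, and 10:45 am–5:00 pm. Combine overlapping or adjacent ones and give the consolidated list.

Sort by start: 8:30 am-10:40 am, 8:35 am-10:05 am, 8:55 am-9:35 am, 10:45 am-5:00 pm, 12:50 pm-1:25 pm.
8:35 am-10:05 am overlaps/touches 8:30 am-10:40 am → extend to 8:30 am-10:40 am.
8:55 am-9:35 am overlaps/touches 8:30 am-10:40 am → extend to 8:30 am-10:40 am.
10:45 am-5:00 pm is disjoint → start new block.
12:50 pm-1:25 pm overlaps/touches 10:45 am-5:00 pm → extend to 10:45 am-5:00 pm.

8:30 am-10:40 am, 10:45 am-5:00 pm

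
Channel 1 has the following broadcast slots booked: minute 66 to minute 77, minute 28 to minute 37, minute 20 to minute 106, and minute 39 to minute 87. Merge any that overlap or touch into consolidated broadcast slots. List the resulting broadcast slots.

Sort by start: minute 20 to minute 106, minute 28 to minute 37, minute 39 to minute 87, minute 66 to minute 77.
minute 28 to minute 37 overlaps/touches minute 20 to minute 106 → extend to minute 20 to minute 106.
minute 39 to minute 87 overlaps/touches minute 20 to minute 106 → extend to minute 20 to minute 106.
minute 66 to minute 77 overlaps/touches minute 20 to minute 106 → extend to minute 20 to minute 106.

minute 20 to minute 106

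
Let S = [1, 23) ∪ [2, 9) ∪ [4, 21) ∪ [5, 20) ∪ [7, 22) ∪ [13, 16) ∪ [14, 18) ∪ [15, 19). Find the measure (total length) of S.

Merged: [1, 23).
Length: 22.

22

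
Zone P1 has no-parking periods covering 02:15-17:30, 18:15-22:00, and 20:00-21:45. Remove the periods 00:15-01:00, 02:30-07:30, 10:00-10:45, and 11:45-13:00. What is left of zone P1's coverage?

Merge the first list: 02:15–17:30, 18:15–22:00.
02:15–17:30 with B removed leaves 02:15–02:30, 07:30–10:00, 10:45–11:45, 13:00–17:30.
18:15–22:00 is untouched.

02:15–02:30, 07:30–10:00, 10:45–11:45, 13:00–17:30, 18:15–22:00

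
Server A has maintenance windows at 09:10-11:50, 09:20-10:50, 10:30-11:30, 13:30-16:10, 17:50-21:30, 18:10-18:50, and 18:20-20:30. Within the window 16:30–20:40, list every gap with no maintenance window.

16:30–17:50

After merging, the occupied span is 09:10–11:50, 13:30–16:10, 17:50–21:30.
Complement within 16:30–20:40: 16:30–17:50.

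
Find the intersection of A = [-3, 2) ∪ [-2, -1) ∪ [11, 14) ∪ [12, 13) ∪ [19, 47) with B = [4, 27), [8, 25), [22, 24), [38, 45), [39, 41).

[11, 14) ∪ [19, 27) ∪ [38, 45)

First set merges to [-3, 2), [11, 14), [19, 47).
Second set merges to [4, 27), [38, 45).
[-3, 2) falls entirely outside B.
[11, 14) overlaps B on [11, 14).
[19, 47) overlaps B on [19, 27), [38, 45).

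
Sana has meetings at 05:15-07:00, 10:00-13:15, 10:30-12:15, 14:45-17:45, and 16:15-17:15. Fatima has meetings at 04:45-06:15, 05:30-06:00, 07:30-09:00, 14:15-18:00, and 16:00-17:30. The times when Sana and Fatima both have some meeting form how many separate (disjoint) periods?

2

Merge the first list: 05:15–07:00, 10:00–13:15, 14:45–17:45.
Merge the second list: 04:45–06:15, 07:30–09:00, 14:15–18:00.
A ∩ B = 05:15–06:15, 14:45–17:45.
That is 2 disjoint pieces.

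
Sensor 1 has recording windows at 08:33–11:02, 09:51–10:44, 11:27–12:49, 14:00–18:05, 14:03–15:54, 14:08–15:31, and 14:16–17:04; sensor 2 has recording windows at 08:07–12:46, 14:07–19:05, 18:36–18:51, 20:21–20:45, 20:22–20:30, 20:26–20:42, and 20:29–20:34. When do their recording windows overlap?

08:33-11:02, 11:27-12:46, 14:07-18:05

A, merged: 08:33-11:02, 11:27-12:49, 14:00-18:05.
B, merged: 08:07-12:46, 14:07-19:05, 20:21-20:45.
08:33-11:02 ∩ B → 08:33-11:02.
11:27-12:49 ∩ B → 11:27-12:46.
14:00-18:05 ∩ B → 14:07-18:05.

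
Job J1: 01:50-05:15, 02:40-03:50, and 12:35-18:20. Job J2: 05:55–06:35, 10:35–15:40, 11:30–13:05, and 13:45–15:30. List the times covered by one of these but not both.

01:50–05:15, 05:55–06:35, 10:35–12:35, 15:40–18:20

First set merges to 01:50–05:15, 12:35–18:20.
Second set merges to 05:55–06:35, 10:35–15:40.
A but not B: 01:50–05:15, 15:40–18:20.
B but not A: 05:55–06:35, 10:35–12:35.
Combining gives A △ B.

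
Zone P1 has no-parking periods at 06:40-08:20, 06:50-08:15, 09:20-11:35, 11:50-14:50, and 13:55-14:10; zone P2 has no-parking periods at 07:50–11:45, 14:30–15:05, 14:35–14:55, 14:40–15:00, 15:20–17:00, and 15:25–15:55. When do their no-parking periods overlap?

07:50–08:20, 09:20–11:35, 14:30–14:50

Merge the first list: 06:40–08:20, 09:20–11:35, 11:50–14:50.
Merge the second list: 07:50–11:45, 14:30–15:05, 15:20–17:00.
06:40–08:20 ∩ B → 07:50–08:20.
09:20–11:35 ∩ B → 09:20–11:35.
11:50–14:50 ∩ B → 14:30–14:50.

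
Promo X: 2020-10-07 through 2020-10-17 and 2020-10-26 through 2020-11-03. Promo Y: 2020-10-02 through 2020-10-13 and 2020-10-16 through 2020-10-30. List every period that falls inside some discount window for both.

2020-10-07 through 2020-10-17 overlaps B on 2020-10-07 through 2020-10-13, 2020-10-16 through 2020-10-17.
2020-10-26 through 2020-11-03 overlaps B on 2020-10-26 through 2020-10-30.

2020-10-07 through 2020-10-13, 2020-10-16 through 2020-10-17, 2020-10-26 through 2020-10-30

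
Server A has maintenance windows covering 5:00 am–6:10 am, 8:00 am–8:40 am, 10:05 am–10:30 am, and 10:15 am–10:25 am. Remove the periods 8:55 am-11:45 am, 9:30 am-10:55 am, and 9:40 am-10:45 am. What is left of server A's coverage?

Merge the first list: 5:00 am–6:10 am, 8:00 am–8:40 am, 10:05 am–10:30 am.
Merge the second list: 8:55 am–11:45 am.
5:00 am–6:10 am is untouched.
8:00 am–8:40 am is untouched.
10:05 am–10:30 am lies entirely inside B → drops out.

5:00 am–6:10 am, 8:00 am–8:40 am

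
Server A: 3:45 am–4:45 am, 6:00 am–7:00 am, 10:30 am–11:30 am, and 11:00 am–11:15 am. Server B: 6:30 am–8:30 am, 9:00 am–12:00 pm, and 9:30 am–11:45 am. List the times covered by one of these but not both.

A, merged: 3:45 am–4:45 am, 6:00 am–7:00 am, 10:30 am–11:30 am.
B, merged: 6:30 am–8:30 am, 9:00 am–12:00 pm.
Only in the first: 3:45 am–4:45 am, 6:00 am–6:30 am.
Only in the second: 7:00 am–8:30 am, 9:00 am–10:30 am, 11:30 am–12:00 pm.
Together these are the periods covered by exactly one.

3:45 am–4:45 am, 6:00 am–6:30 am, 7:00 am–8:30 am, 9:00 am–10:30 am, 11:30 am–12:00 pm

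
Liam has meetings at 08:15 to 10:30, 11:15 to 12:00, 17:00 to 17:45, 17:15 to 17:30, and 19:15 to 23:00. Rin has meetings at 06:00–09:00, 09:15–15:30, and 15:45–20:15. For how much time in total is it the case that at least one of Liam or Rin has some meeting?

First set merges to 08:15–10:30, 11:15–12:00, 17:00–17:45, 19:15–23:00.
A ∪ B = 06:00–15:30, 15:45–23:00.
Total: 9 h 30 min + 7 h 15 min = 16 h 45 min.

16 h 45 min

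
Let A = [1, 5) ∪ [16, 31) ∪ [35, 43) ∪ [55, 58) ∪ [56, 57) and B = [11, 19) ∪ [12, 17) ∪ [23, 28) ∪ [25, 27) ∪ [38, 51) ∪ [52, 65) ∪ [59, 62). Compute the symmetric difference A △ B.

[1, 5) ∪ [11, 16) ∪ [19, 23) ∪ [28, 31) ∪ [35, 38) ∪ [43, 51) ∪ [52, 55) ∪ [58, 65)

Merge the first list: [1, 5), [16, 31), [35, 43), [55, 58).
Merge the second list: [11, 19), [23, 28), [38, 51), [52, 65).
Only in the first: [1, 5), [19, 23), [28, 31), [35, 38).
Only in the second: [11, 16), [43, 51), [52, 55), [58, 65).
Together these are the periods covered by exactly one.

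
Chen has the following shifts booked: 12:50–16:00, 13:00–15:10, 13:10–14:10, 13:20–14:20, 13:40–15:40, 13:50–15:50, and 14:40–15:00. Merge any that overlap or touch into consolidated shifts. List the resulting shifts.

12:50-16:00

13:00-15:10 overlaps/touches 12:50-16:00 → extend to 12:50-16:00.
13:10-14:10 overlaps/touches 12:50-16:00 → extend to 12:50-16:00.
13:20-14:20 overlaps/touches 12:50-16:00 → extend to 12:50-16:00.
13:40-15:40 overlaps/touches 12:50-16:00 → extend to 12:50-16:00.
13:50-15:50 overlaps/touches 12:50-16:00 → extend to 12:50-16:00.
14:40-15:00 overlaps/touches 12:50-16:00 → extend to 12:50-16:00.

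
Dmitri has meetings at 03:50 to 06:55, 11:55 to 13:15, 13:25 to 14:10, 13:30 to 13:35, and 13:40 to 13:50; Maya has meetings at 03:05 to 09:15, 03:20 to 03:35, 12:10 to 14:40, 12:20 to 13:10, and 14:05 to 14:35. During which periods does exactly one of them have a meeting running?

A, merged: 03:50–06:55, 11:55–13:15, 13:25–14:10.
B, merged: 03:05–09:15, 12:10–14:40.
A but not B: 11:55–12:10.
B but not A: 03:05–03:50, 06:55–09:15, 13:15–13:25, 14:10–14:40.
Combining gives A △ B.

03:05–03:50, 06:55–09:15, 11:55–12:10, 13:15–13:25, 14:10–14:40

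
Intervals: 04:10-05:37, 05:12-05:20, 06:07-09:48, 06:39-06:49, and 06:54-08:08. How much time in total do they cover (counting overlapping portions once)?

Merged: 04:10–05:37, 06:07–09:48.
Lengths: 1 h 27 min + 3 h 41 min = 5 h 8 min.

5 h 8 min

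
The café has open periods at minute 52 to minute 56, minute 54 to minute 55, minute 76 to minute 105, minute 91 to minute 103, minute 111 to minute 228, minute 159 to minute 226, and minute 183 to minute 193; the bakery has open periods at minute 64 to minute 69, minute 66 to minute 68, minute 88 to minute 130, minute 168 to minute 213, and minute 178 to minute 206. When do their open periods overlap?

First set merges to minute 52 to minute 56, minute 76 to minute 105, minute 111 to minute 228.
Second set merges to minute 64 to minute 69, minute 88 to minute 130, minute 168 to minute 213.
minute 52 to minute 56 meets no B interval.
minute 76 to minute 105 ∩ B → minute 88 to minute 105.
minute 111 to minute 228 ∩ B → minute 111 to minute 130, minute 168 to minute 213.

minute 88 to minute 105, minute 111 to minute 130, minute 168 to minute 213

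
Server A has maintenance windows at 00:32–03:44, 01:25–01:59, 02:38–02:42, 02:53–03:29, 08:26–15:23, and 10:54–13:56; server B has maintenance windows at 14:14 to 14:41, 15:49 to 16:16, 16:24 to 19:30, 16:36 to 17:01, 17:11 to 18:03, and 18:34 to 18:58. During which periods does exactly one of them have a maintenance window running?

First set merges to 00:32-03:44, 08:26-15:23.
Second set merges to 14:14-14:41, 15:49-16:16, 16:24-19:30.
Only in the first: 00:32-03:44, 08:26-14:14, 14:41-15:23.
Only in the second: 15:49-16:16, 16:24-19:30.
Together these are the periods covered by exactly one.

00:32-03:44, 08:26-14:14, 14:41-15:23, 15:49-16:16, 16:24-19:30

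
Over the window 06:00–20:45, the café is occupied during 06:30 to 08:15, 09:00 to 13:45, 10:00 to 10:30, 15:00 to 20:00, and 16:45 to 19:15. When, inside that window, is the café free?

After merging, the occupied span is 06:30–08:15, 09:00–13:45, 15:00–20:00.
Complement within 06:00–20:45: 06:00–06:30, 08:15–09:00, 13:45–15:00, 20:00–20:45.

06:00–06:30, 08:15–09:00, 13:45–15:00, 20:00–20:45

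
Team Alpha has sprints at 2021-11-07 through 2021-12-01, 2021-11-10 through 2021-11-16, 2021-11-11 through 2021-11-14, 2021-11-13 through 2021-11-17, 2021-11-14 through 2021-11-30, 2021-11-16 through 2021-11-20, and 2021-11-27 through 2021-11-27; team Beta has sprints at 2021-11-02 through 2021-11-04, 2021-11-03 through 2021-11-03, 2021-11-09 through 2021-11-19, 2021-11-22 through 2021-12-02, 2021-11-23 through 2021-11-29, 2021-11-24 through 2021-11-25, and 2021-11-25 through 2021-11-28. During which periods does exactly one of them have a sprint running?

Merge the first list: 2021-11-07 through 2021-12-01.
Merge the second list: 2021-11-02 through 2021-11-04, 2021-11-09 through 2021-11-19, 2021-11-22 through 2021-12-02.
A but not B: 2021-11-07 through 2021-11-08, 2021-11-20 through 2021-11-21.
B but not A: 2021-11-02 through 2021-11-04, 2021-12-02 through 2021-12-02.
Combining gives A △ B.

2021-11-02 through 2021-11-04, 2021-11-07 through 2021-11-08, 2021-11-20 through 2021-11-21, 2021-12-02 through 2021-12-02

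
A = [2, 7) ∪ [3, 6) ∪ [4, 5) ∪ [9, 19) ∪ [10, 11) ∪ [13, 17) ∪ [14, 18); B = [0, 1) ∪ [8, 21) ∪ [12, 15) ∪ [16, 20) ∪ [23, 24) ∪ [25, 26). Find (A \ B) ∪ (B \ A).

[0, 1) ∪ [2, 7) ∪ [8, 9) ∪ [19, 21) ∪ [23, 24) ∪ [25, 26)

First set merges to [2, 7), [9, 19).
Second set merges to [0, 1), [8, 21), [23, 24), [25, 26).
A but not B: [2, 7).
B but not A: [0, 1), [8, 9), [19, 21), [23, 24), [25, 26).
Combining gives A △ B.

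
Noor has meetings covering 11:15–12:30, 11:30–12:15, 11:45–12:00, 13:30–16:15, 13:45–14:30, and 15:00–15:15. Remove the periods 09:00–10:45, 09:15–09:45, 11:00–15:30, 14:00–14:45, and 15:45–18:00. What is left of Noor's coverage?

15:30-15:45

A, merged: 11:15-12:30, 13:30-16:15.
B, merged: 09:00-10:45, 11:00-15:30, 15:45-18:00.
11:15-12:30: fully covered by B → removed.
13:30-16:15 minus B → 15:30-15:45.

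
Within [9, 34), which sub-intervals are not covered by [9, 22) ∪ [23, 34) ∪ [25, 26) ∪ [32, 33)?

[22, 23)

The merged coverage is [9, 22), [23, 34).
Complement within [9, 34): [22, 23).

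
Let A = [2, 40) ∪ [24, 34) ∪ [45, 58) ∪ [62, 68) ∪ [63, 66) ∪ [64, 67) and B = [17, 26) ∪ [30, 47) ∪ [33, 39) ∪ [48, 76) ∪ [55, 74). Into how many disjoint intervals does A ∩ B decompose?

First set merges to [2, 40), [45, 58), [62, 68).
Second set merges to [17, 26), [30, 47), [48, 76).
A ∩ B = [17, 26), [30, 40), [45, 47), [48, 58), [62, 68).
That is 5 disjoint pieces.

5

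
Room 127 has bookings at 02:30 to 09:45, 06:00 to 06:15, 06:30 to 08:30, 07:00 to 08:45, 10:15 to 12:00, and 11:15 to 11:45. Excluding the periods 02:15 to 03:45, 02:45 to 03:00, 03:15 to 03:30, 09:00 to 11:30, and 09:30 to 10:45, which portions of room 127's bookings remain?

03:45–09:00, 11:30–12:00

First set merges to 02:30–09:45, 10:15–12:00.
Second set merges to 02:15–03:45, 09:00–11:30.
02:30–09:45 minus B → 03:45–09:00.
10:15–12:00 minus B → 11:30–12:00.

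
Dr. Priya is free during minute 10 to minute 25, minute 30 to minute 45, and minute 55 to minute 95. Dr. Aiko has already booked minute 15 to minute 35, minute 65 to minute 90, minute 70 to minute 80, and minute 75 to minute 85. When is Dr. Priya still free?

Merge the second list: minute 15 to minute 35, minute 65 to minute 90.
minute 10 to minute 25 with B removed leaves minute 10 to minute 15.
minute 30 to minute 45 with B removed leaves minute 35 to minute 45.
minute 55 to minute 95 with B removed leaves minute 55 to minute 65, minute 90 to minute 95.

minute 10 to minute 15, minute 35 to minute 45, minute 55 to minute 65, minute 90 to minute 95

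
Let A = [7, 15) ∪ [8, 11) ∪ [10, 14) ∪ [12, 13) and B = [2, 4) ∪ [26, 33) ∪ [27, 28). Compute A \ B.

First set merges to [7, 15).
Second set merges to [2, 4), [26, 33).
[7, 15) is untouched.

[7, 15)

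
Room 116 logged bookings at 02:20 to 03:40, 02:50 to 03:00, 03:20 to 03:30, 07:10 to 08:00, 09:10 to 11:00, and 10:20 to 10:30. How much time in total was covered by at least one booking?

4 h

Merged: 02:20-03:40, 07:10-08:00, 09:10-11:00.
Lengths: 1 h 20 min + 50 min + 1 h 50 min = 4 h.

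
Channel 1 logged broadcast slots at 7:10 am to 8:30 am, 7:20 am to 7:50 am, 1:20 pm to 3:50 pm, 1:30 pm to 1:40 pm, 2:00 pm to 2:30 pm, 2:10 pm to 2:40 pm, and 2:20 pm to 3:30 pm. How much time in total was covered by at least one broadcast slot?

3 h 50 min

Merged: 7:10 am-8:30 am, 1:20 pm-3:50 pm.
Lengths: 1 h 20 min + 2 h 30 min = 3 h 50 min.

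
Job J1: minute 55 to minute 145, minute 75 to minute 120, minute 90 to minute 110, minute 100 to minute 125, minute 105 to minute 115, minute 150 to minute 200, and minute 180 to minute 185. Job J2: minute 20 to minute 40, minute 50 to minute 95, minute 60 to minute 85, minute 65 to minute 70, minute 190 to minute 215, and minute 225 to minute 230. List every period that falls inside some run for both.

First set merges to minute 55 to minute 145, minute 150 to minute 200.
Second set merges to minute 20 to minute 40, minute 50 to minute 95, minute 190 to minute 215, minute 225 to minute 230.
minute 55 to minute 145 ∩ B → minute 55 to minute 95.
minute 150 to minute 200 ∩ B → minute 190 to minute 200.

minute 55 to minute 95, minute 190 to minute 200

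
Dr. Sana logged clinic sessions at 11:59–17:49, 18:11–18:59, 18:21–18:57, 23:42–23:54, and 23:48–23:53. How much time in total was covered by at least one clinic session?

Merged: 11:59–17:49, 18:11–18:59, 23:42–23:54.
Lengths: 5 h 50 min + 48 min + 12 min = 6 h 50 min.

6 h 50 min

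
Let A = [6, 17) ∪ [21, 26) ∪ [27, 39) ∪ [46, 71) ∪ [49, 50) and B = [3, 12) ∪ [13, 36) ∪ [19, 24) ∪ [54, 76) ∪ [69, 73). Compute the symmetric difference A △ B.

Merge the first list: [6, 17), [21, 26), [27, 39), [46, 71).
Merge the second list: [3, 12), [13, 36), [54, 76).
A but not B: [12, 13), [36, 39), [46, 54).
B but not A: [3, 6), [17, 21), [26, 27), [71, 76).
Combining gives A △ B.

[3, 6) ∪ [12, 13) ∪ [17, 21) ∪ [26, 27) ∪ [36, 39) ∪ [46, 54) ∪ [71, 76)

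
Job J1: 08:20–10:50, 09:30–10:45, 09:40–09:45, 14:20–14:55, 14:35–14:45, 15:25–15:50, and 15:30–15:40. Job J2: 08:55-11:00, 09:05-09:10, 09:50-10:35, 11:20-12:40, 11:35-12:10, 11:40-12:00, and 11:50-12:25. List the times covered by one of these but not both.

08:20–08:55, 10:50–11:00, 11:20–12:40, 14:20–14:55, 15:25–15:50

First set merges to 08:20–10:50, 14:20–14:55, 15:25–15:50.
Second set merges to 08:55–11:00, 11:20–12:40.
Only in the first: 08:20–08:55, 14:20–14:55, 15:25–15:50.
Only in the second: 10:50–11:00, 11:20–12:40.
Together these are the periods covered by exactly one.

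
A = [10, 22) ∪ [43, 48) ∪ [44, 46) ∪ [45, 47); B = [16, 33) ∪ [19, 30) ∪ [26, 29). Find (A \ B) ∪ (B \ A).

Merge the first list: [10, 22), [43, 48).
Merge the second list: [16, 33).
Only in the first: [10, 16), [43, 48).
Only in the second: [22, 33).
Together these are the periods covered by exactly one.

[10, 16) ∪ [22, 33) ∪ [43, 48)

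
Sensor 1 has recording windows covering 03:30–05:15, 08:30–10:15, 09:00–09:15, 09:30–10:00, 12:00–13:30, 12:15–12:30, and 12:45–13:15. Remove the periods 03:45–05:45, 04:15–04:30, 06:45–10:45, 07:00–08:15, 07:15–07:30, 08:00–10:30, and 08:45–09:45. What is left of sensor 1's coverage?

03:30-03:45, 12:00-13:30

First set merges to 03:30-05:15, 08:30-10:15, 12:00-13:30.
Second set merges to 03:45-05:45, 06:45-10:45.
03:30-05:15 with B removed leaves 03:30-03:45.
08:30-10:15 lies entirely inside B → drops out.
12:00-13:30 is untouched.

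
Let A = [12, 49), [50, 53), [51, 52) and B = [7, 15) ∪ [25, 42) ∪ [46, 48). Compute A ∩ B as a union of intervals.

[12, 15) ∪ [25, 42) ∪ [46, 48)

A, merged: [12, 49), [50, 53).
[12, 49) meets the second set on [12, 15), [25, 42), [46, 48).
[50, 53): no overlap with the second set.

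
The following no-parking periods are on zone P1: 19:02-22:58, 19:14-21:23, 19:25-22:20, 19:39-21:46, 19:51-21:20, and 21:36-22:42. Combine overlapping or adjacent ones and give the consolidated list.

19:14–21:23 overlaps/touches 19:02–22:58 → extend to 19:02–22:58.
19:25–22:20 overlaps/touches 19:02–22:58 → extend to 19:02–22:58.
19:39–21:46 overlaps/touches 19:02–22:58 → extend to 19:02–22:58.
19:51–21:20 overlaps/touches 19:02–22:58 → extend to 19:02–22:58.
21:36–22:42 overlaps/touches 19:02–22:58 → extend to 19:02–22:58.

19:02–22:58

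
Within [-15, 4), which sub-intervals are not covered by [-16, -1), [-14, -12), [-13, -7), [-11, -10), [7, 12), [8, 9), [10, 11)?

[-1, 4)

The merged coverage is [-16, -1), [7, 12).
Complement within [-15, 4): [-1, 4).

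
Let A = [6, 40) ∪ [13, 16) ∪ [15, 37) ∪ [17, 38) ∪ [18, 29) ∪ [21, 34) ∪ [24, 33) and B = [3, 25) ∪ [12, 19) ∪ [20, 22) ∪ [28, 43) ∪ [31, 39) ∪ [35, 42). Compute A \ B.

A, merged: [6, 40).
B, merged: [3, 25), [28, 43).
[6, 40) \ B = [25, 28).

[25, 28)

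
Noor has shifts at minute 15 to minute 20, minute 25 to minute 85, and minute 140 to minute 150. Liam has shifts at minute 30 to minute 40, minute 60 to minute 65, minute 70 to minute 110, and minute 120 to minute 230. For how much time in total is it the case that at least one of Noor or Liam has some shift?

200 minutes

A ∪ B = minute 15 to minute 20, minute 25 to minute 110, minute 120 to minute 230.
Total: 5 minutes + 85 minutes + 110 minutes = 200 minutes.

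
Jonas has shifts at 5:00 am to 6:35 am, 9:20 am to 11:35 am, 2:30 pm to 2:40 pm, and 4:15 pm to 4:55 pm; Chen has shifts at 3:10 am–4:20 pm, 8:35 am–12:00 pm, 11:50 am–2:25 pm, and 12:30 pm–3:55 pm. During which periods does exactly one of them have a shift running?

3:10 am–5:00 am, 6:35 am–9:20 am, 11:35 am–2:30 pm, 2:40 pm–4:15 pm, 4:20 pm–4:55 pm

Merge the second list: 3:10 am–4:20 pm.
Only in the first: 4:20 pm–4:55 pm.
Only in the second: 3:10 am–5:00 am, 6:35 am–9:20 am, 11:35 am–2:30 pm, 2:40 pm–4:15 pm.
Together these are the periods covered by exactly one.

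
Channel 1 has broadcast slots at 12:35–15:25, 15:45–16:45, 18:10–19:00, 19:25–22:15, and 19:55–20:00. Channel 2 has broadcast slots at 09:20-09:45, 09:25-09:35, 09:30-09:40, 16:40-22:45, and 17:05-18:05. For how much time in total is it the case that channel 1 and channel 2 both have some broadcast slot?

3 h 45 min

Merge the first list: 12:35-15:25, 15:45-16:45, 18:10-19:00, 19:25-22:15.
Merge the second list: 09:20-09:45, 16:40-22:45.
A ∩ B = 16:40-16:45, 18:10-19:00, 19:25-22:15.
Total: 5 min + 50 min + 2 h 50 min = 3 h 45 min.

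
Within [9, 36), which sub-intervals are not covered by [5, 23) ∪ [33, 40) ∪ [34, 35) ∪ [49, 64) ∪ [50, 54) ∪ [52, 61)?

[23, 33)

After merging, the occupied span is [5, 23), [33, 40), [49, 64).
Complement within [9, 36): [23, 33).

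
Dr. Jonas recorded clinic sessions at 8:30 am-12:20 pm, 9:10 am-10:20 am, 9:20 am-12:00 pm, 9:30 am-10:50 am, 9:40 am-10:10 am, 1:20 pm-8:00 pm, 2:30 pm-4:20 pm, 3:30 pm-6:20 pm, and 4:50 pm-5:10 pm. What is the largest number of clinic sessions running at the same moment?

5

At 9:40 am, 5 of the intervals are simultaneously active.
No point has more.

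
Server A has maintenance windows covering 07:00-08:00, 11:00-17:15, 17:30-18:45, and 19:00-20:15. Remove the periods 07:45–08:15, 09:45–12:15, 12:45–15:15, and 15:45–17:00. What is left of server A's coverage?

07:00-07:45, 12:15-12:45, 15:15-15:45, 17:00-17:15, 17:30-18:45, 19:00-20:15

07:00-08:00 \ B = 07:00-07:45.
11:00-17:15 \ B = 12:15-12:45, 15:15-15:45, 17:00-17:15.
17:30-18:45: nothing removed.
19:00-20:15: nothing removed.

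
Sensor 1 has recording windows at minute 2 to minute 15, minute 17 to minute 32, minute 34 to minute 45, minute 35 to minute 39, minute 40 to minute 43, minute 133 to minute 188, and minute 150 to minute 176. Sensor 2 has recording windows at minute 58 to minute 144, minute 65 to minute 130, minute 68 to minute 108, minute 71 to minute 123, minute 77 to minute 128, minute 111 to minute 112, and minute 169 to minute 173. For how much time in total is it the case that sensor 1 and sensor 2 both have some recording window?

First set merges to minute 2 to minute 15, minute 17 to minute 32, minute 34 to minute 45, minute 133 to minute 188.
Second set merges to minute 58 to minute 144, minute 169 to minute 173.
A ∩ B = minute 133 to minute 144, minute 169 to minute 173.
Total: 11 minutes + 4 minutes = 15 minutes.

15 minutes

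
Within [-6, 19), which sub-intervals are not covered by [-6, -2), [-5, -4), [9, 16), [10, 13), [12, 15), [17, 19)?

[-2, 9) ∪ [16, 17)

Covered (merged): [-6, -2), [9, 16), [17, 19).
Gaps within [-6, 19): [-2, 9), [16, 17).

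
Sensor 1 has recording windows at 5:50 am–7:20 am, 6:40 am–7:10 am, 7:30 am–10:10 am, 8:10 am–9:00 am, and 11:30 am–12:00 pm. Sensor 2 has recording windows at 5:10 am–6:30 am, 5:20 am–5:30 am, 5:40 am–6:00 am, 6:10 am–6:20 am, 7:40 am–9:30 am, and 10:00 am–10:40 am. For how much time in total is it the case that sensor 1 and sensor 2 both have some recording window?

2 h 40 min

Merge the first list: 5:50 am–7:20 am, 7:30 am–10:10 am, 11:30 am–12:00 pm.
Merge the second list: 5:10 am–6:30 am, 7:40 am–9:30 am, 10:00 am–10:40 am.
A ∩ B = 5:50 am–6:30 am, 7:40 am–9:30 am, 10:00 am–10:10 am.
Total: 40 min + 1 h 50 min + 10 min = 2 h 40 min.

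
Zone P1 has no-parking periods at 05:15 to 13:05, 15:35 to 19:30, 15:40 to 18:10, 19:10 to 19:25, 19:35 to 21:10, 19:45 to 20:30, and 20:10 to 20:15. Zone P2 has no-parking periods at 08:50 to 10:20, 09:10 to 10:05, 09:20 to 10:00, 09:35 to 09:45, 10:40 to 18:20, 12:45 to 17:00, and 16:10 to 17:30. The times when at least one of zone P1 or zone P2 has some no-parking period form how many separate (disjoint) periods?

2

A, merged: 05:15-13:05, 15:35-19:30, 19:35-21:10.
B, merged: 08:50-10:20, 10:40-18:20.
A ∪ B = 05:15-19:30, 19:35-21:10.
That is 2 disjoint pieces.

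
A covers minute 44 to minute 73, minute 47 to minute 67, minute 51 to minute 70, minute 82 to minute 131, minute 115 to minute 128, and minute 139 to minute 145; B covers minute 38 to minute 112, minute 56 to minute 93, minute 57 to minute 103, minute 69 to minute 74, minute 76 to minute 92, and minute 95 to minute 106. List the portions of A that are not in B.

minute 112 to minute 131, minute 139 to minute 145

First set merges to minute 44 to minute 73, minute 82 to minute 131, minute 139 to minute 145.
Second set merges to minute 38 to minute 112.
minute 44 to minute 73: fully covered by B → removed.
minute 82 to minute 131 minus B → minute 112 to minute 131.
minute 139 to minute 145: no B overlap → unchanged.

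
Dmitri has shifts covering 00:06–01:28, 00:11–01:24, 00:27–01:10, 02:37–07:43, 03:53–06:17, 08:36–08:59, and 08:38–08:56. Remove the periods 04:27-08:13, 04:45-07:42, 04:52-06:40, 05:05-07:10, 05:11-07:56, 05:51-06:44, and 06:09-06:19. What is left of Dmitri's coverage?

A, merged: 00:06-01:28, 02:37-07:43, 08:36-08:59.
B, merged: 04:27-08:13.
00:06-01:28: no B overlap → unchanged.
02:37-07:43 minus B → 02:37-04:27.
08:36-08:59: no B overlap → unchanged.

00:06-01:28, 02:37-04:27, 08:36-08:59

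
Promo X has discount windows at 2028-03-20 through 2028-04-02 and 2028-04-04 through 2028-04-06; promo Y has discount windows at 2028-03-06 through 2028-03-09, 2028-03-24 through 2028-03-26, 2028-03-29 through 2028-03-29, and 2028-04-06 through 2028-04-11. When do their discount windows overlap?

2028-03-20 through 2028-04-02 meets the second set on 2028-03-24 through 2028-03-26, 2028-03-29 through 2028-03-29.
2028-04-04 through 2028-04-06 meets the second set on 2028-04-06 through 2028-04-06.

2028-03-24 through 2028-03-26, 2028-03-29 through 2028-03-29, 2028-04-06 through 2028-04-06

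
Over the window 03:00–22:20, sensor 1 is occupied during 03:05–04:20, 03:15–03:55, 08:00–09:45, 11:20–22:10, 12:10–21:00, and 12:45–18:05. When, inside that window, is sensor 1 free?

03:00–03:05, 04:20–08:00, 09:45–11:20, 22:10–22:20

The merged coverage is 03:05–04:20, 08:00–09:45, 11:20–22:10.
Complement within 03:00–22:20: 03:00–03:05, 04:20–08:00, 09:45–11:20, 22:10–22:20.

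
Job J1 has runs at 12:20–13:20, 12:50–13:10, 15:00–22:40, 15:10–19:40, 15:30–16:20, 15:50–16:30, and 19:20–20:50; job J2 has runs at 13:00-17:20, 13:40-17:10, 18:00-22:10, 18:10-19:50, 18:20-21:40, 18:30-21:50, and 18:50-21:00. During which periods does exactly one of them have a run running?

12:20–13:00, 13:20–15:00, 17:20–18:00, 22:10–22:40

First set merges to 12:20–13:20, 15:00–22:40.
Second set merges to 13:00–17:20, 18:00–22:10.
A but not B: 12:20–13:00, 17:20–18:00, 22:10–22:40.
B but not A: 13:20–15:00.
Combining gives A △ B.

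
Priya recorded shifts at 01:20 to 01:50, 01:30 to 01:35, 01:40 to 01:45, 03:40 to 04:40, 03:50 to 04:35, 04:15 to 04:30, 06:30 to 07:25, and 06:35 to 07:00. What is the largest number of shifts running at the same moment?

3

Sweep endpoints in order; track running count of active intervals.
Peak of 3 reached at 04:15.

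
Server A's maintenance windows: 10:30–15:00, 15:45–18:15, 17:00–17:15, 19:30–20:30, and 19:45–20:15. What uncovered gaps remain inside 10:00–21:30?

10:00–10:30, 15:00–15:45, 18:15–19:30, 20:30–21:30

The merged coverage is 10:30–15:00, 15:45–18:15, 19:30–20:30.
Uncovered inside 10:00–21:30: 10:00–10:30, 15:00–15:45, 18:15–19:30, 20:30–21:30.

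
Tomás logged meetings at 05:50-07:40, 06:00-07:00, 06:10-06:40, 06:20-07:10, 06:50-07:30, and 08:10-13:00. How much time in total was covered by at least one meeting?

6 h 40 min

Merged: 05:50–07:40, 08:10–13:00.
Lengths: 1 h 50 min + 4 h 50 min = 6 h 40 min.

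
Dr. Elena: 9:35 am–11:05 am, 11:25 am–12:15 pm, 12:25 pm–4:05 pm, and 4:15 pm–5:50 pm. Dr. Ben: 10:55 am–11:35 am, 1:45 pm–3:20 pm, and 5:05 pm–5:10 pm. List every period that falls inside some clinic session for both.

10:55 am–11:05 am, 11:25 am–11:35 am, 1:45 pm–3:20 pm, 5:05 pm–5:10 pm

9:35 am–11:05 am overlaps B on 10:55 am–11:05 am.
11:25 am–12:15 pm overlaps B on 11:25 am–11:35 am.
12:25 pm–4:05 pm overlaps B on 1:45 pm–3:20 pm.
4:15 pm–5:50 pm overlaps B on 5:05 pm–5:10 pm.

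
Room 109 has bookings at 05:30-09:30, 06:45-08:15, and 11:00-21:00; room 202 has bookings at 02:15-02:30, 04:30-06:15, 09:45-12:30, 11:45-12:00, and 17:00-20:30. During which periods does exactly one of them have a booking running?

02:15–02:30, 04:30–05:30, 06:15–09:30, 09:45–11:00, 12:30–17:00, 20:30–21:00

First set merges to 05:30–09:30, 11:00–21:00.
Second set merges to 02:15–02:30, 04:30–06:15, 09:45–12:30, 17:00–20:30.
A but not B: 06:15–09:30, 12:30–17:00, 20:30–21:00.
B but not A: 02:15–02:30, 04:30–05:30, 09:45–11:00.
Combining gives A △ B.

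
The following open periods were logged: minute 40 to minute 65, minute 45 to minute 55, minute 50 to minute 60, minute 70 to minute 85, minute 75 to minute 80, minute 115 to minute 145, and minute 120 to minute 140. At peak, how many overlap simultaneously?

3

Sweep endpoints in order; track running count of active intervals.
Peak of 3 reached at minute 50.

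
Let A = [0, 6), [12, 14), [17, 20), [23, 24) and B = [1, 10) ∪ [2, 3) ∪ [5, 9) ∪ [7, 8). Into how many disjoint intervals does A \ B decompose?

4

B, merged: [1, 10).
A \ B = [0, 1), [12, 14), [17, 20), [23, 24).
That is 4 disjoint pieces.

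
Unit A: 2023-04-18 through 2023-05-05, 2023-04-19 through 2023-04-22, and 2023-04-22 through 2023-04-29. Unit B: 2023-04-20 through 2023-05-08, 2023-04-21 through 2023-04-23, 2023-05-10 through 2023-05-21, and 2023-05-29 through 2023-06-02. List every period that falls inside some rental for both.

First set merges to 2023-04-18 through 2023-05-05.
Second set merges to 2023-04-20 through 2023-05-08, 2023-05-10 through 2023-05-21, 2023-05-29 through 2023-06-02.
2023-04-18 through 2023-05-05 overlaps B on 2023-04-20 through 2023-05-05.

2023-04-20 through 2023-05-05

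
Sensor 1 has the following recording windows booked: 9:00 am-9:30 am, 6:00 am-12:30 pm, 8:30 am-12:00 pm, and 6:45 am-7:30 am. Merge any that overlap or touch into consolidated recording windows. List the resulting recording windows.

Sort by start: 6:00 am–12:30 pm, 6:45 am–7:30 am, 8:30 am–12:00 pm, 9:00 am–9:30 am.
6:45 am–7:30 am overlaps/touches 6:00 am–12:30 pm → extend to 6:00 am–12:30 pm.
8:30 am–12:00 pm overlaps/touches 6:00 am–12:30 pm → extend to 6:00 am–12:30 pm.
9:00 am–9:30 am overlaps/touches 6:00 am–12:30 pm → extend to 6:00 am–12:30 pm.

6:00 am–12:30 pm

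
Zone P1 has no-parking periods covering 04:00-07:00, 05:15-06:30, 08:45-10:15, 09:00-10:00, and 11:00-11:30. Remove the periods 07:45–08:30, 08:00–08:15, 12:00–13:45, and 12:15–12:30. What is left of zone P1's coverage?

04:00-07:00, 08:45-10:15, 11:00-11:30

First set merges to 04:00-07:00, 08:45-10:15, 11:00-11:30.
Second set merges to 07:45-08:30, 12:00-13:45.
04:00-07:00: no B overlap → unchanged.
08:45-10:15: no B overlap → unchanged.
11:00-11:30: no B overlap → unchanged.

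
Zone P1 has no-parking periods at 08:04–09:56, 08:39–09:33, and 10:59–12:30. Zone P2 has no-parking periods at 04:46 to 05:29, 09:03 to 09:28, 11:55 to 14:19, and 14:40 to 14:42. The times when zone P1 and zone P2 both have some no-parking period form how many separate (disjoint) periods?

Merge the first list: 08:04-09:56, 10:59-12:30.
A ∩ B = 09:03-09:28, 11:55-12:30.
That is 2 disjoint pieces.

2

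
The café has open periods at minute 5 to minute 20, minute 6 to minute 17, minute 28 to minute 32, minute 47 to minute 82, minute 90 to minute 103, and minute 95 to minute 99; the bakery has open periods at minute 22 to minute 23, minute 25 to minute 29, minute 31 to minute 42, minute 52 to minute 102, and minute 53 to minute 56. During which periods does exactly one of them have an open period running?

minute 5 to minute 20, minute 22 to minute 23, minute 25 to minute 28, minute 29 to minute 31, minute 32 to minute 42, minute 47 to minute 52, minute 82 to minute 90, minute 102 to minute 103

Merge the first list: minute 5 to minute 20, minute 28 to minute 32, minute 47 to minute 82, minute 90 to minute 103.
Merge the second list: minute 22 to minute 23, minute 25 to minute 29, minute 31 to minute 42, minute 52 to minute 102.
A but not B: minute 5 to minute 20, minute 29 to minute 31, minute 47 to minute 52, minute 102 to minute 103.
B but not A: minute 22 to minute 23, minute 25 to minute 28, minute 32 to minute 42, minute 82 to minute 90.
Combining gives A △ B.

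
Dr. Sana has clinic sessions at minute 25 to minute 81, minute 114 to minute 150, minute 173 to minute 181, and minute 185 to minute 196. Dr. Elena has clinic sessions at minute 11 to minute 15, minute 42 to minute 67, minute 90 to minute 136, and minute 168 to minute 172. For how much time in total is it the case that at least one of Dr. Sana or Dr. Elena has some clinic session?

A ∪ B = minute 11 to minute 15, minute 25 to minute 81, minute 90 to minute 150, minute 168 to minute 172, minute 173 to minute 181, minute 185 to minute 196.
Total: 4 minutes + 56 minutes + 60 minutes + 4 minutes + 8 minutes + 11 minutes = 143 minutes.

143 minutes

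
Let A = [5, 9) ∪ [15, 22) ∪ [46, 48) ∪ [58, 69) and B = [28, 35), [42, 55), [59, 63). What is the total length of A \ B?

A \ B = [5, 9), [15, 22), [58, 59), [63, 69).
Total: 4 + 7 + 1 + 6 = 18.

18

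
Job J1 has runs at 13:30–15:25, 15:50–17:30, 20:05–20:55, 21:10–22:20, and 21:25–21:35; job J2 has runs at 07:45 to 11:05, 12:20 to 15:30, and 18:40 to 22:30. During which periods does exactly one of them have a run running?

Merge the first list: 13:30–15:25, 15:50–17:30, 20:05–20:55, 21:10–22:20.
Only in the first: 15:50–17:30.
Only in the second: 07:45–11:05, 12:20–13:30, 15:25–15:30, 18:40–20:05, 20:55–21:10, 22:20–22:30.
Together these are the periods covered by exactly one.

07:45–11:05, 12:20–13:30, 15:25–15:30, 15:50–17:30, 18:40–20:05, 20:55–21:10, 22:20–22:30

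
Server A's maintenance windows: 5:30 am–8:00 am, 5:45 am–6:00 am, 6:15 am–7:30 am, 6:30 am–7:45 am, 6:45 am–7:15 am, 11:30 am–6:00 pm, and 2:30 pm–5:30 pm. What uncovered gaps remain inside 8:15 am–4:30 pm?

8:15 am–11:30 am

Covered (merged): 5:30 am–8:00 am, 11:30 am–6:00 pm.
Complement within 8:15 am–4:30 pm: 8:15 am–11:30 am.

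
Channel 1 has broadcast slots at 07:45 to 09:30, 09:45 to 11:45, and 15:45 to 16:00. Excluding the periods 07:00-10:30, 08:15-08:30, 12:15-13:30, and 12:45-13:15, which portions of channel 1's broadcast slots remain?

10:30-11:45, 15:45-16:00

Merge the second list: 07:00-10:30, 12:15-13:30.
07:45-09:30: entirely removed.
09:45-11:45 \ B = 10:30-11:45.
15:45-16:00: nothing removed.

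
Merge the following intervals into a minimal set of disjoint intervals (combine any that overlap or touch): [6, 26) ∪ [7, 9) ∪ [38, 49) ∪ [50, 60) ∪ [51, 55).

[7, 9) overlaps/touches [6, 26) → extend to [6, 26).
[38, 49) is disjoint → start new block.
[50, 60) is disjoint → start new block.
[51, 55) overlaps/touches [50, 60) → extend to [50, 60).

[6, 26) ∪ [38, 49) ∪ [50, 60)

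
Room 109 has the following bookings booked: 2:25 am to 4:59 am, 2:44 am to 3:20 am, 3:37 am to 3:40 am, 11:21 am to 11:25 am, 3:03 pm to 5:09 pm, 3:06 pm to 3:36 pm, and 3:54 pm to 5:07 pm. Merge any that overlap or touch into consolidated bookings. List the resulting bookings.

2:44 am–3:20 am overlaps/touches 2:25 am–4:59 am → extend to 2:25 am–4:59 am.
3:37 am–3:40 am overlaps/touches 2:25 am–4:59 am → extend to 2:25 am–4:59 am.
11:21 am–11:25 am is disjoint → start new block.
3:03 pm–5:09 pm is disjoint → start new block.
3:06 pm–3:36 pm overlaps/touches 3:03 pm–5:09 pm → extend to 3:03 pm–5:09 pm.
3:54 pm–5:07 pm overlaps/touches 3:03 pm–5:09 pm → extend to 3:03 pm–5:09 pm.

2:25 am–4:59 am, 11:21 am–11:25 am, 3:03 pm–5:09 pm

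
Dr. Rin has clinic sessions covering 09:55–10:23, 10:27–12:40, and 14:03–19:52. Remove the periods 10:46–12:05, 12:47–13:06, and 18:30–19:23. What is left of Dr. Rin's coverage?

09:55–10:23: nothing removed.
10:27–12:40 \ B = 10:27–10:46, 12:05–12:40.
14:03–19:52 \ B = 14:03–18:30, 19:23–19:52.

09:55–10:23, 10:27–10:46, 12:05–12:40, 14:03–18:30, 19:23–19:52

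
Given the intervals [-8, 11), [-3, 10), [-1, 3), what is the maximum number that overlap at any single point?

3

At -1, 3 of the intervals are simultaneously active.
No point has more.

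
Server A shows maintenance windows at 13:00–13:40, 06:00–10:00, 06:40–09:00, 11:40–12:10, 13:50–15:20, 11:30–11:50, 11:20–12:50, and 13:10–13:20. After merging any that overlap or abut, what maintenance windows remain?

Sort by start: 06:00–10:00, 06:40–09:00, 11:20–12:50, 11:30–11:50, 11:40–12:10, 13:00–13:40, 13:10–13:20, 13:50–15:20.
06:40–09:00 overlaps/touches 06:00–10:00 → extend to 06:00–10:00.
11:20–12:50 is disjoint → start new block.
11:30–11:50 overlaps/touches 11:20–12:50 → extend to 11:20–12:50.
11:40–12:10 overlaps/touches 11:20–12:50 → extend to 11:20–12:50.
13:00–13:40 is disjoint → start new block.
13:10–13:20 overlaps/touches 13:00–13:40 → extend to 13:00–13:40.
13:50–15:20 is disjoint → start new block.

06:00–10:00, 11:20–12:50, 13:00–13:40, 13:50–15:20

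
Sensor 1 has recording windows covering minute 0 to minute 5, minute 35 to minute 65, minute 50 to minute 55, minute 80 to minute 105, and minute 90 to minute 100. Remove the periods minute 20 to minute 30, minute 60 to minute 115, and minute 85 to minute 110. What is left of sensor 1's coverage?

minute 0 to minute 5, minute 35 to minute 60

A, merged: minute 0 to minute 5, minute 35 to minute 65, minute 80 to minute 105.
B, merged: minute 20 to minute 30, minute 60 to minute 115.
minute 0 to minute 5: no B overlap → unchanged.
minute 35 to minute 65 minus B → minute 35 to minute 60.
minute 80 to minute 105: fully covered by B → removed.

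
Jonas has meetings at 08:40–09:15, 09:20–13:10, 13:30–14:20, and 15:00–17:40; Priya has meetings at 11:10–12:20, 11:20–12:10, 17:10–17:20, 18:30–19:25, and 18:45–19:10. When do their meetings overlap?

11:10-12:20, 17:10-17:20

Merge the second list: 11:10-12:20, 17:10-17:20, 18:30-19:25.
08:40-09:15 meets no B interval.
09:20-13:10 ∩ B → 11:10-12:20.
13:30-14:20 meets no B interval.
15:00-17:40 ∩ B → 17:10-17:20.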